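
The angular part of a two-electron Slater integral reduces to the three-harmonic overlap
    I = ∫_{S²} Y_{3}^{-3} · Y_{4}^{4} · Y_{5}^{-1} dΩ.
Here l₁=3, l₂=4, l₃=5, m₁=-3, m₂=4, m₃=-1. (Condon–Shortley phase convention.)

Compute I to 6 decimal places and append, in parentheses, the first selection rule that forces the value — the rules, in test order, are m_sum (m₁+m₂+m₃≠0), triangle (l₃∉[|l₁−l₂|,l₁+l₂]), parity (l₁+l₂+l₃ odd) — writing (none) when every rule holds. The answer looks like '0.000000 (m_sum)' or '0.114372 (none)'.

Rules hold: Σm=0, L=12 even, 1≤5≤7.
N = 7·9·11 = 693
Δ = 2!·4!·6!/13! = 1/180180
Racah Σ t=0..2: t=0:+1/576 t=1:−1/144 t=2:+1/576 = -1/288
⇒ 3j(3 4 5; 0 0 0)² = 20/1001, sgn +1
Racah Σ t=2..2: t=2:+1/34560 = 1/34560
⇒ 3j(3 4 5; -3 4 -1)² = 1/429, sgn +1
4πI² = N·(3j₀)²·(3jₘ)² = 60/1859
I = +1·√(0.0322754/4π) = 0.05067935
No selection rule forces the value: the integral is nonzero (none).

0.050679 (none)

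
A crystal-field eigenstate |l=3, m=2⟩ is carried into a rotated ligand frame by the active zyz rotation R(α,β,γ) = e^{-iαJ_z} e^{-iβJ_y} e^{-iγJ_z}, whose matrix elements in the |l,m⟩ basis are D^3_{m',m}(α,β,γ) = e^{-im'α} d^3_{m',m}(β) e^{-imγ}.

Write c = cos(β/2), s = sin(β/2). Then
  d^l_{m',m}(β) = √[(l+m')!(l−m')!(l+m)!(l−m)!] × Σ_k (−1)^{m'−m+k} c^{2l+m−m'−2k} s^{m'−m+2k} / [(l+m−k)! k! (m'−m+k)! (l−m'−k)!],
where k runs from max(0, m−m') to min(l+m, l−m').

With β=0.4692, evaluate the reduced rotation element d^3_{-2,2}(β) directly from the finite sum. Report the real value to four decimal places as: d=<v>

d^3_{-2,2}(β=0.4692) via the finite sum:
Half-angle: c=0.972607, s=0.232454. N=√(1·120·120·1)=120.000000
k∈{4,5} keeps every argument non-negative
  k=4: (−1)^0·120.0000/(24)·0.9726^2·0.2325^4 = +0.013810
  k=5: (−1)^1·120.0000/(120)·0.9726^0·0.2325^6 = -0.000158
d^3_{-2,2}(0.4692) = +0.013810 -0.000158 = +0.013652

d=0.0137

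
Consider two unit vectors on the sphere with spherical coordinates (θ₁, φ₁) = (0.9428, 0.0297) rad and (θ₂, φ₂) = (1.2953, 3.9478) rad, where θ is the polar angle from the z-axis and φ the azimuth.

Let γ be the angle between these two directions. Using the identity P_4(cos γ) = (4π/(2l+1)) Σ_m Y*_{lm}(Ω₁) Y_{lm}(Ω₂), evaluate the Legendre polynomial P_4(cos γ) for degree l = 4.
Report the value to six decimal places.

-0.104853

Summing Y*_{l m}(θ₁,φ₁)·Y_{l m}(θ₂,φ₂) over m ∈ [−4, 4]; prefactor 4π/(2·4+1) = 1.396263:
  term(m=-4) = (-0.071958, -0.002560)   from Y*(Ω₁)=(0.188413, 0.022489), Y(Ω₂)=(-0.378150, 0.031549)
  term(m=-3) = (0.081339, 0.085798)   from Y*(Ω₁)=(0.388122, 0.034673), Y(Ω₂)=(0.227503, 0.200735)
  term(m=-2) = (-0.000824, 0.046316)   from Y*(Ω₁)=(0.309694, 0.018417), Y(Ω₂)=(0.006212, 0.149185)
  term(m=-1) = (-0.028787, 0.028279)   from Y*(Ω₁)=(-0.131228, -0.003899), Y(Ω₂)=(0.212774, -0.221818)
  term(m=+0) = (-0.034636, -0.000000)   from Y*(Ω₁)=(-0.336949, -0.000000), Y(Ω₂)=(0.102794, 0.000000)
  term(m=+1) = (-0.028787, -0.028279)   from Y*(Ω₁)=(0.131228, -0.003899), Y(Ω₂)=(-0.212774, -0.221818)
  term(m=+2) = (-0.000824, -0.046316)   from Y*(Ω₁)=(0.309694, -0.018417), Y(Ω₂)=(0.006212, -0.149185)
  term(m=+3) = (0.081339, -0.085798)   from Y*(Ω₁)=(-0.388122, 0.034673), Y(Ω₂)=(-0.227503, 0.200735)
  term(m=+4) = (-0.071958, 0.002560)   from Y*(Ω₁)=(0.188413, -0.022489), Y(Ω₂)=(-0.378150, -0.031549)
Σ over m = (-0.075095, 0.000000); ×(4π/9) → (-0.104853, 0.000000). Real part: -0.104853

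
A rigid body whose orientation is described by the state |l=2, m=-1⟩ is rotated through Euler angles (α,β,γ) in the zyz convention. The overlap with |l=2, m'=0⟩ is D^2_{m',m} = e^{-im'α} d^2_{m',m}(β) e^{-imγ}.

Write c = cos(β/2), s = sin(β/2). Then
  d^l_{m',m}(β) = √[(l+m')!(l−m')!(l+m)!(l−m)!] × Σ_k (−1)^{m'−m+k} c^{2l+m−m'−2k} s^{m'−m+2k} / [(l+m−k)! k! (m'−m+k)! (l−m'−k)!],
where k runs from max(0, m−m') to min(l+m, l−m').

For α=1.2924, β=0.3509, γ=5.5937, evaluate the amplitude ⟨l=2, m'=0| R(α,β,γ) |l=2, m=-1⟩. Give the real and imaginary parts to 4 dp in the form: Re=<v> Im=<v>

D^2_{0,-1}(1.2924,0.3509,5.5937) = e^{-i·0·1.2924}·d^2_{0,-1}(0.3509)·e^{-i·-1·5.5937}. Compute d first:
c=cos(0.350900/2)=0.984648, s=sin(0.350900/2)=0.174551; N=√[2·2·1·6]=4.898979
The bounds max(0,m−m')=0 and min(l+m,l−m')=1 give 2 terms
  k=0: (−1)^1·4.8990/(2)·0.9846^3·0.1746^1 = -0.408171
  k=1: (−1)^2·4.8990/(2)·0.9846^1·0.1746^3 = +0.012827
d^2_{0,-1}(0.3509) = -0.408171 +0.012827 = -0.395344
Phases: e^{-i·(0)·1.2924}=+1.000000+0.000000i, e^{-i·(-1)·5.5937}=+0.771574-0.636140i ⇒ D=-0.305037+0.251494i

Re=-0.3050 Im=0.2515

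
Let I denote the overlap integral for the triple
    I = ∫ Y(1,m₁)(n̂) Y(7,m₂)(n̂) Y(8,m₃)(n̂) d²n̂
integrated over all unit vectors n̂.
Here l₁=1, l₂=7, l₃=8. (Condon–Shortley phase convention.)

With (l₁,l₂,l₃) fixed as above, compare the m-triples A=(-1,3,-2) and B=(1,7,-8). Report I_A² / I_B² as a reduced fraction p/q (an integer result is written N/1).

Shared (l₁,l₂,l₃)=(1,7,8): N and (l;000)² cancel in I_A²/I_B².
A: Δ = 0!·2!·14!/17! = 1/2040; Racah Σ t=0..0: t=0:+1/174182400 = 1/174182400; ⇒ 3j(1 7 8; -1 3 -2)² = 1/136, sgn +1
B: Δ = 0!·2!·14!/17! = 1/2040; Racah Σ t=0..0: t=0:+1/174356582400 = 1/174356582400; ⇒ 3j(1 7 8; 1 7 -8)² = 1/17, sgn +1
I_A²/I_B² = (1/136)/(1/17) = 1/8

1/8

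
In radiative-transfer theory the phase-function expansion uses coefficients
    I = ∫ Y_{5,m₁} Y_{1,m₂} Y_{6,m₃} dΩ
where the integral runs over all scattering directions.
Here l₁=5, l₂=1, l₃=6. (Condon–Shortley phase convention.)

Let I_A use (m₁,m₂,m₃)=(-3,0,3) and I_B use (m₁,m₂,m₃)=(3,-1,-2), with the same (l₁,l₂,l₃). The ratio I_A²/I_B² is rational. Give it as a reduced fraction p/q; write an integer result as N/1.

l's match ⇒ only the (l;m) 3-j factors differ between A and B.
A: triangle coeff Δ(5,1,6) = 1/858; Σ_t [0,0]: t=0:+1/80640 = 1/80640; (3j)²=9/286 [(5 1 6; -3 0 3)], sign=-1
B: triangle coeff Δ(5,1,6) = 1/858; Σ_t [0,0]: t=0:+1/161280 = 1/161280; (3j)²=1/143 [(5 1 6; 3 -1 -2)], sign=+1
I_A²/I_B² = (9/286)/(1/143) = 9/2

9/2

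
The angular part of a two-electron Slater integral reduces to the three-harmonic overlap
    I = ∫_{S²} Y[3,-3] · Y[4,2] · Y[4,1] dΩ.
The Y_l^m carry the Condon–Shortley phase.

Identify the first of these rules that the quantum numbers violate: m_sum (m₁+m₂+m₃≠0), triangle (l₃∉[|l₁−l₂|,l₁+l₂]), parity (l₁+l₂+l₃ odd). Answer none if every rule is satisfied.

parity

azimuthal sum: -3 + 2 + 1 = 0  ✓
1 ≤ 4 ≤ 7 (triangle on l)  ✓
L = 3 + 4 + 4 = 11 (odd)  ✗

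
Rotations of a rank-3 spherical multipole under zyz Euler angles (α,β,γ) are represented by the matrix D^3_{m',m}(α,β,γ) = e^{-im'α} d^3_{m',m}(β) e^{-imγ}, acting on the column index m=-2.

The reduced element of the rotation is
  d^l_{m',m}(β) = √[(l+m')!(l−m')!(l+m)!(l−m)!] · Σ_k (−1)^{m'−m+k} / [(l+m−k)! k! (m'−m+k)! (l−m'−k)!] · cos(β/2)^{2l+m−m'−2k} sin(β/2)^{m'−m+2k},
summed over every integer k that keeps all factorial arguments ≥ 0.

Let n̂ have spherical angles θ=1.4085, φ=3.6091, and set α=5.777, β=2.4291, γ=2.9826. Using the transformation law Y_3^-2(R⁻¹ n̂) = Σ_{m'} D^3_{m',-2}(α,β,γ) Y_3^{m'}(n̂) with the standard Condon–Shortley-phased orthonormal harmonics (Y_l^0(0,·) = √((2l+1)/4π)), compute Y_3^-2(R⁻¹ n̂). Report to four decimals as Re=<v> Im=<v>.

Re=0.1876 Im=-0.3294

Need the full column D^3_{m',-2} for m'=−3..3 at α=5.7770, β=2.4291, γ=2.9826.
cos(β/2)=0.348759, sin(β/2)=0.937213
d^3_{-3,-2}: single k=1 term ⇒ +0.011845;  D = -0.003111-0.011429i
d^3_{-2,-2}: k∈[0..1] ⇒ +0.001799 -0.064975 = -0.063176;  D = -0.015044+0.061358i
d^3_{-1,-2}: k∈[0..1] ⇒ -0.015292 +0.220861 = +0.205569;  D = +0.139616-0.150885i
d^3_{0,-2}: k∈[0..1] ⇒ +0.071177 -0.514000 = -0.442823;  D = -0.420623+0.138450i
d^3_{1,-2}: k∈[0..1] ⇒ -0.220861 +0.797472 = +0.576611;  D = +0.566429+0.107879i
d^3_{2,-2}: k∈[0..1] ⇒ +0.469216 -0.677686 = -0.208470;  D = -0.160199-0.133403i
d^3_{3,-2}: single k=0 term ⇒ -0.617719;  D = -0.223507-0.575866i
Y_3^{m'}(θ=1.4085,φ=3.6091) and Σ D·Y over m':
  (-0.0031-0.0114i)·(-0.0672+0.3953i)  (-0.0150+0.0614i)·(+0.0955-0.1294i)  (+0.1396-0.1509i)·(+0.2475-0.1250i)  (-0.4206+0.1385i)·(-0.1730+0.0000i)  (+0.5664+0.1079i)·(-0.2475-0.1250i)  (-0.1602-0.1334i)·(+0.0955+0.1294i)  (-0.2235-0.5759i)·(+0.0672+0.3953i)
Y_3^-2(R⁻¹ n̂) = +0.187590-0.329401i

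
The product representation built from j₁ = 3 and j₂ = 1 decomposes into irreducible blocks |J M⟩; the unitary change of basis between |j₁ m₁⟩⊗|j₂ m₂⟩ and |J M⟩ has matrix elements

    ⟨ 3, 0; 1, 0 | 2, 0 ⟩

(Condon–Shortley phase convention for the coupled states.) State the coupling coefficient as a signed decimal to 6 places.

√[5·2!4!0!/7! · 3!3!1!1!2!2!] = √(48/7)
  +(−1)^1/∏(1,1,2,0,2,0)! = -1/4  (running -1/4)
⟨..|..⟩ = √(48/7)·(-1/4) = -0.654654

−√(3/7) = -0.654654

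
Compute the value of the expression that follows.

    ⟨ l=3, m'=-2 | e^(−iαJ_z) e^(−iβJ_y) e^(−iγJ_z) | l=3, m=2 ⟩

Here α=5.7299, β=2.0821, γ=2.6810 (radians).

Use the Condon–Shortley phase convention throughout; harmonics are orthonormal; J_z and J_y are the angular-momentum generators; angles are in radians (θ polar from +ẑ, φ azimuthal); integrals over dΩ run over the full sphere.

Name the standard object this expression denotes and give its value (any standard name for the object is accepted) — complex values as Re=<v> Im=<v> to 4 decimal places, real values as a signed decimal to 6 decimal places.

This is a Wigner D-matrix element — the rotation-matrix element ⟨l m'| R(α,β,γ) |l m⟩ in the angular-momentum basis.
Split into d^3_{-2,2}(β=2.0821) × two z-phases.
Half-angle: c=0.505314, s=0.862935. N=√(1·120·120·1)=120.000000
The bounds max(0,m−m')=4 and min(l+m,l−m')=5 give 2 terms
  k=4: (−1)^0·120.0000/(24)·0.5053^2·0.8629^4 = +0.707956
  k=5: (−1)^1·120.0000/(120)·0.5053^0·0.8629^6 = -0.412923
d^3_{-2,2}(2.0821) = +0.707956 -0.412923 = +0.295033
Phases: e^{-i·(-2)·5.7299}=+0.447731-0.894169i, e^{-i·(2)·2.6810}=+0.604877+0.796319i ⇒ D=+0.289978-0.054382i

Wigner D-matrix element, Re=0.2900 Im=-0.0544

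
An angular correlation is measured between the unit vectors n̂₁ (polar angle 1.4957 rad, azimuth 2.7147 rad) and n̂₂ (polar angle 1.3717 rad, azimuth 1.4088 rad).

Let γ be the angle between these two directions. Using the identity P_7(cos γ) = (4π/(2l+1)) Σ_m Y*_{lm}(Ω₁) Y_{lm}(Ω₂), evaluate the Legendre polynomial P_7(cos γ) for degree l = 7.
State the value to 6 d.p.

Expand P_7 via completeness: Σ_{m} conj(Y_{7,m}) at Ω₁ times Y_{7,m} at Ω₂ —
  m=-7: (0.48450 + 0.07488j) × (-0.39403 + 0.18397j) = -0.20468 + 0.05963j  (running Σ = -0.20468 + 0.05963j)
  m=-6: (-0.11543 - 0.07566j) × (-0.18505 - 0.27117j) = 0.00084 + 0.04530j  (running Σ = -0.20384 + 0.10493j)
  m=-5: (-0.17915 - 0.28344j) × (-0.11821 + 0.11253j) = 0.05307 + 0.01334j  (running Σ = -0.15077 + 0.11828j)
  m=-4: (0.02173 + 0.15785j) × (-0.26621 - 0.20153j) = 0.02603 - 0.04640j  (running Σ = -0.12474 + 0.07188j)
  m=-3: (-0.08263 + 0.27677j) × (-0.03101 + 0.05869j) = -0.01368 - 0.01343j  (running Σ = -0.13842 + 0.05845j)
  m=-2: (0.11034 - 0.12657j) × (-0.30769 - 0.10333j) = -0.04703 + 0.02754j  (running Σ = -0.18545 + 0.08599j)
  m=-1: (0.24674 - 0.11223j) × (-0.00455 + 0.02786j) = 0.00200 + 0.00738j  (running Σ = -0.18345 + 0.09337j)
  m=0: (-0.17034 + 0.00000j) × (-0.32025 + 0.00000j) = 0.05455 + 0.00000j  (running Σ = -0.12890 + 0.09337j)
  m=1: (-0.24674 - 0.11223j) × (0.00455 + 0.02786j) = 0.00200 - 0.00738j  (running Σ = -0.12690 + 0.08599j)
  m=2: (0.11034 + 0.12657j) × (-0.30769 + 0.10333j) = -0.04703 - 0.02754j  (running Σ = -0.17392 + 0.05845j)
  m=3: (0.08263 + 0.27677j) × (0.03101 + 0.05869j) = -0.01368 + 0.01343j  (running Σ = -0.18761 + 0.07188j)
  m=4: (0.02173 - 0.15785j) × (-0.26621 + 0.20153j) = 0.02603 + 0.04640j  (running Σ = -0.16158 + 0.11828j)
  m=5: (0.17915 - 0.28344j) × (0.11821 + 0.11253j) = 0.05307 - 0.01334j  (running Σ = -0.10851 + 0.10493j)
  m=6: (-0.11543 + 0.07566j) × (-0.18505 + 0.27117j) = 0.00084 - 0.04530j  (running Σ = -0.10766 + 0.05963j)
  m=7: (-0.48450 + 0.07488j) × (0.39403 + 0.18397j) = -0.20468 - 0.05963j  (running Σ = -0.31235 + 0.00000j)
Total Σ_m = -0.31235 + 0.00000j. Multiply by 0.837758: -0.26167 + 0.00000j. P_7(cos γ) = -0.261672

-0.261672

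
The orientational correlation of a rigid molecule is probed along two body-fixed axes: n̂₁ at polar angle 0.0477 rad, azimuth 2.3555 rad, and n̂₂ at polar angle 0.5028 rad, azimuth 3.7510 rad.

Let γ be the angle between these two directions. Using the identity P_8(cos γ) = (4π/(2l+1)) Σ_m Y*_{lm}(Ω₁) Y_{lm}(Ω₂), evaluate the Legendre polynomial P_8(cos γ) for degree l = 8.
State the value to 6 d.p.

-0.381108

Term-by-term m-sum for l=8 (normalisation 4π/17 = 0.739198):
  term(m=-8) = (0.000000, 0.000000)   from Y*(Ω₁)=(0.000000, -0.000000), Y(Ω₂)=(0.000243, 0.001479)
  term(m=-7) = (-0.000000, 0.000000)   from Y*(Ω₁)=(-0.000000, -0.000000), Y(Ω₂)=(0.004707, -0.009831)
  term(m=-6) = (-0.000000, -0.000000)   from Y*(Ω₁)=(0.000000, 0.000000), Y(Ω₂)=(-0.043141, 0.024407)
  term(m=-5) = (0.000000, -0.000000)   from Y*(Ω₁)=(0.000002, -0.000002), Y(Ω₂)=(0.156974, 0.014887)
  term(m=-4) = (0.000019, 0.000016)   from Y*(Ω₁)=(-0.000070, 0.000000), Y(Ω₂)=(-0.269130, -0.228514)
  term(m=-3) = (-0.000389, 0.000671)   from Y*(Ω₁)=(0.001064, 0.001060), Y(Ω₂)=(0.131434, 0.499242)
  term(m=-2) = (-0.007763, -0.002839)   from Y*(Ω₁)=(-0.000032, -0.023174), Y(Ω₂)=(0.122967, -0.334809)
  term(m=-1) = (-0.007691, 0.043425)   from Y*(Ω₁)=(-0.162973, 0.163200), Y(Ω₂)=(0.156790, -0.109445)
  term(m=+0) = (-0.483921, 0.000000)   from Y*(Ω₁)=(1.115952, -0.000000), Y(Ω₂)=(-0.433639, 0.000000)
  term(m=+1) = (-0.007691, -0.043425)   from Y*(Ω₁)=(0.162973, 0.163200), Y(Ω₂)=(-0.156790, -0.109445)
  term(m=+2) = (-0.007763, 0.002839)   from Y*(Ω₁)=(-0.000032, 0.023174), Y(Ω₂)=(0.122967, 0.334809)
  term(m=+3) = (-0.000389, -0.000671)   from Y*(Ω₁)=(-0.001064, 0.001060), Y(Ω₂)=(-0.131434, 0.499242)
  term(m=+4) = (0.000019, -0.000016)   from Y*(Ω₁)=(-0.000070, -0.000000), Y(Ω₂)=(-0.269130, 0.228514)
  term(m=+5) = (0.000000, 0.000000)   from Y*(Ω₁)=(-0.000002, -0.000002), Y(Ω₂)=(-0.156974, 0.014887)
  term(m=+6) = (-0.000000, 0.000000)   from Y*(Ω₁)=(0.000000, -0.000000), Y(Ω₂)=(-0.043141, -0.024407)
  term(m=+7) = (-0.000000, -0.000000)   from Y*(Ω₁)=(0.000000, -0.000000), Y(Ω₂)=(-0.004707, -0.009831)
  term(m=+8) = (0.000000, -0.000000)   from Y*(Ω₁)=(0.000000, 0.000000), Y(Ω₂)=(0.000243, -0.001479)
Accumulated sum (-0.515570, 0.000000); after 4π/(2l+1) scaling, (-0.381108, 0.000000) ⇒ P_8 = -0.381108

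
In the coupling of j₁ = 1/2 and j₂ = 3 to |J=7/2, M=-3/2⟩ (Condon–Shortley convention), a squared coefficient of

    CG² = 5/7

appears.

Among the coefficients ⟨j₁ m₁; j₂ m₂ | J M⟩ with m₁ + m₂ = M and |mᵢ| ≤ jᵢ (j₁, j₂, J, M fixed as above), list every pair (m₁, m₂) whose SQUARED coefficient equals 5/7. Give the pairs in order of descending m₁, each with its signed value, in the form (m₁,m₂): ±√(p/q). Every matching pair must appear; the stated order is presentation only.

Admissible pairs with m₁+m₂ = M = -3/2: (-1/2,-1), (1/2,-2)
  (m₁,m₂)=(1/2,-2): CG² = 2/7, CG = +√(2/7)
  (m₁,m₂)=(-1/2,-1): CG² = 5/7, CG = +√(5/7)   ← matches the target
Pairs with CG² = 5/7: (-1/2,-1): +√(5/7)

(-1/2,-1): +√(5/7)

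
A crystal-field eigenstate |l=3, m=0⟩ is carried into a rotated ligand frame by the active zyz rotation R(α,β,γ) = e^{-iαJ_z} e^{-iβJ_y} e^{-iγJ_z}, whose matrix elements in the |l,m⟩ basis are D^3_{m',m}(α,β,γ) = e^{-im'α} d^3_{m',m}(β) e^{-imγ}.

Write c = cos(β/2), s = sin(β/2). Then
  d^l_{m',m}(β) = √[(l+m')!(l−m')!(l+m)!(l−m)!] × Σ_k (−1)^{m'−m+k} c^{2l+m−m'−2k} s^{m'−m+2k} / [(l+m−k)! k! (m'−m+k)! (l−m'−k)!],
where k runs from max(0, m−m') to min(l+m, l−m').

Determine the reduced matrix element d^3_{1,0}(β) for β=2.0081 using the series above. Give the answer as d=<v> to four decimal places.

d=0.0405

d^3_{1,0}(β=2.0081) via the finite sum:
With c≡cos(β/2)=0.536890 and s≡sin(β/2)=0.843652, N=[24·2·6·6]^{1/2}=41.569219
The bounds max(0,m−m')=0 and min(l+m,l−m')=2 give 3 terms
  k=0: (−1)^1·41.5692/(12)·0.5369^5·0.8437^1 = -0.130371
  k=1: (−1)^2·41.5692/(4)·0.5369^3·0.8437^3 = +0.965735
  k=2: (−1)^3·41.5692/(12)·0.5369^1·0.8437^5 = -0.794865
d^3_{1,0}(2.0081) = -0.130371 +0.965735 -0.794865 = +0.040500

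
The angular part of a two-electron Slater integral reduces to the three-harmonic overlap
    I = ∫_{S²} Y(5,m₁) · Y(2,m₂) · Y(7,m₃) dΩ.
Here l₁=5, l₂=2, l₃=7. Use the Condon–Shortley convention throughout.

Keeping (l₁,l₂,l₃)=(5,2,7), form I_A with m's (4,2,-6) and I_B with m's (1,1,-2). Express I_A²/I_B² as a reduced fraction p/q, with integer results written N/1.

143/84

l's match ⇒ only the (l;m) 3-j factors differ between A and B.
A: triangle coeff Δ(5,2,7) = 1/15015; Σ_t [0,0]: t=0:+1/8709120 = 1/8709120; (3j)²=1/21 [(5 2 7; 4 2 -6)], sign=-1
B: triangle coeff Δ(5,2,7) = 1/15015; Σ_t [0,0]: t=0:+1/103680 = 1/103680; (3j)²=4/143 [(5 2 7; 1 1 -2)], sign=-1
I_A²/I_B² = (1/21)/(4/143) = 143/84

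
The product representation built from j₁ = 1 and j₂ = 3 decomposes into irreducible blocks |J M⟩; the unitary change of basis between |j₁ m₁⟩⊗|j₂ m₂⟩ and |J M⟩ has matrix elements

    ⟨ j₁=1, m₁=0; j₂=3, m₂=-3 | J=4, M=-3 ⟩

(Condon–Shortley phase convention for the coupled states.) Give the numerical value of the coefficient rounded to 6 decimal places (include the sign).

√[9·0!2!6!/9! · 1!1!0!6!1!7!] = √(129600)
  +(−1)^0/∏(0,0,1,0,1,6)! = 1/720  (running 1/720)
⟨..|..⟩ = √(129600)·(1/720) = +0.500000

+√(1/4) = +0.500000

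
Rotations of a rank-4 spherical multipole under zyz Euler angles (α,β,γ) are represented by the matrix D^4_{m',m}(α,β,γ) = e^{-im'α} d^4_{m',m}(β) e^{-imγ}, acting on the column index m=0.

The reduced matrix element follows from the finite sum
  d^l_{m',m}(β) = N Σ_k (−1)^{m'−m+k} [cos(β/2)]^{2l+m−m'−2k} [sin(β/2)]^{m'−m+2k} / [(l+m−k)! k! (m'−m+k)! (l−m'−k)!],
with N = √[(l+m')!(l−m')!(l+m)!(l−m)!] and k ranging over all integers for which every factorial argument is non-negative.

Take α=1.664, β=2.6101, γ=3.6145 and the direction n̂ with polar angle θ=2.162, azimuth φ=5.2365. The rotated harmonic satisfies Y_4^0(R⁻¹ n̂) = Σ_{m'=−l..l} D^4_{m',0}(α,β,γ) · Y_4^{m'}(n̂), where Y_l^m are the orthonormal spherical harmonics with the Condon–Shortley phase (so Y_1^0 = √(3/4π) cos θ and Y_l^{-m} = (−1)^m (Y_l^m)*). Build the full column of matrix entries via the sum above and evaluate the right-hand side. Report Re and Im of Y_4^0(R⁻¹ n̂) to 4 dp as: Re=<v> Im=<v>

Need the full column D^4_{m',0} for m'=−4..4 at α=1.6640, β=2.6101, γ=3.6145.
cos(β/2)=0.262629, sin(β/2)=0.964897
d^4_{-4,0}: single k=4 term ⇒ +0.034502;  D = +0.032132+0.012567i
d^4_{-3,0}: k∈[3..4] ⇒ +0.013281 -0.179266 = -0.165986;  D = -0.045809+0.159539i
d^4_{-2,0}: k∈[2..4] ⇒ +0.002898 -0.104325 +0.528072 = +0.426646;  D = -0.419255-0.079070i
d^4_{-1,0}: k∈[1..4] ⇒ +0.000372 -0.030118 +0.406538 -0.914586 = -0.537794;  D = +0.050052-0.535460i
d^4_{0,0}: k∈[0..4] ⇒ +0.000023 -0.004888 +0.148457 -0.890619 +0.751358 = +0.004330;  D = +0.004330+0.000000i
d^4_{1,0}: k∈[0..3] ⇒ -0.000372 +0.030118 -0.406538 +0.914586 = +0.537794;  D = -0.050052-0.535460i
d^4_{2,0}: k∈[0..2] ⇒ +0.002898 -0.104325 +0.528072 = +0.426646;  D = -0.419255+0.079070i
d^4_{3,0}: k∈[0..1] ⇒ -0.013281 +0.179266 = +0.165986;  D = +0.045809+0.159539i
d^4_{4,0}: single k=0 term ⇒ +0.034502;  D = +0.032132-0.012567i
Y_4^{m'}(θ=2.162,φ=5.2365) and Σ D·Y over m':
  (+0.0321+0.0126i)·(-0.1055-0.1819i)  (-0.0458+0.1595i)·(+0.3993-0.0006i)  (-0.4193-0.0791i)·(-0.1352+0.2347i)  (+0.0501-0.5355i)·(+0.0904+0.1565i)  (+0.0043+0.0000i)·(-0.3112+0.0000i)  (-0.0501-0.5355i)·(-0.0904+0.1565i)  (-0.4193+0.0791i)·(-0.1352-0.2347i)  (+0.0458+0.1595i)·(-0.3993-0.0006i)  (+0.0321-0.0126i)·(-0.1055+0.1819i)
Y_4^0(R⁻¹ n̂) = +0.287133-0.000000i

Re=0.2871 Im=0.0000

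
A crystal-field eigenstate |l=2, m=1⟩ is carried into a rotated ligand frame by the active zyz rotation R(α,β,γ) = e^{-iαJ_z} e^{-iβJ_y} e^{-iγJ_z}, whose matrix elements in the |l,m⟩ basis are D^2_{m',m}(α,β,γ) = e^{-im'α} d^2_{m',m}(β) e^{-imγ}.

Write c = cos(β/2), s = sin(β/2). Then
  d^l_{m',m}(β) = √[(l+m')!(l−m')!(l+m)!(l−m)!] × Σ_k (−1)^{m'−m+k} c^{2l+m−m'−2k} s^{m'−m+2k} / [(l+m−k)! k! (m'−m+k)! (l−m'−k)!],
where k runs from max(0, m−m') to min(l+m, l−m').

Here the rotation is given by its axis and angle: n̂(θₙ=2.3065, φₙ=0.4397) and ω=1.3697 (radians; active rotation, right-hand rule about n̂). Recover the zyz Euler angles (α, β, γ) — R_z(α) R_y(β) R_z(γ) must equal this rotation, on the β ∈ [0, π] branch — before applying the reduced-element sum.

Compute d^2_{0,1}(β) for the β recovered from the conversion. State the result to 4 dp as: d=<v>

d=0.5683

Axis–angle → zyz. n̂ = (sinθₙcosφₙ, sinθₙsinφₙ, cosθₙ) = (+0.670840, +0.315573, -0.671109), ω = 1.3697.
R = I cosω + sinω [n̂]ₓ + (1−cosω) n̂n̂ᵀ gives
  R = [+0.559880, +0.826998, -0.051068; -0.488172, +0.279438, -0.826803; -0.669494, +0.487840, +0.560169]
β = atan2(√(R₁₃²+R₂₃²), R₃₃) = 0.976207; α = atan2(R₂₃, R₁₃) mod 2π = 4.650702; γ = atan2(R₃₂, −R₃₁) mod 2π = 0.629710
d^2_{0,1}(β=0.9762) via the finite sum:
Half-angle: c=0.883224, s=0.468952. N=√(2·2·6·1)=4.898979
The bounds max(0,m−m')=1 and min(l+m,l−m')=2 give 2 terms
  k=1: (−1)^0·4.8990/(2)·0.8832^3·0.4690^1 = +0.791436
  k=2: (−1)^1·4.8990/(2)·0.8832^1·0.4690^3 = -0.223116
d^2_{0,1}(0.9762) = +0.791436 -0.223116 = +0.568321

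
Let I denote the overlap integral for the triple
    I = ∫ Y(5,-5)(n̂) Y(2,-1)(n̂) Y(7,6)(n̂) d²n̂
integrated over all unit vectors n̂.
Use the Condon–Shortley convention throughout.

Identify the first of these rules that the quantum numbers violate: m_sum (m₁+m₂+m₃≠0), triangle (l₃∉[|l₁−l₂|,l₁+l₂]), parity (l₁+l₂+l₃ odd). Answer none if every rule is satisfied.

none

Σmᵢ = 0  ✓
l₃∈[|l₁−l₂|,l₁+l₂]=[3,7], have l₃=7  ✓
Σlᵢ = 14 ⇒ even  ✓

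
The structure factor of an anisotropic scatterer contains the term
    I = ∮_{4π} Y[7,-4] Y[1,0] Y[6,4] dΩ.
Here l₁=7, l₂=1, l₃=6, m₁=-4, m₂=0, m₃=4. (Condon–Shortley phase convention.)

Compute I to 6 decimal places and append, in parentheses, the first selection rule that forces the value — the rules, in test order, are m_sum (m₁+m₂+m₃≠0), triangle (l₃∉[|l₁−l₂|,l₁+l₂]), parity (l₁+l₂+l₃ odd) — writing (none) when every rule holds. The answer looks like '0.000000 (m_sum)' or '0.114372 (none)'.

m-sum 0 ✓  L=14 even ✓  6≤6≤8 ✓
Π(2lᵢ+1) = 15×3×13 = 585
triangle coeff Δ(7,1,6) = 1/1365
Σ_t [1,1]: t=1:−1/518400 = -1/518400
(3j)²=7/195 [(7 1 6; 0 0 0)], sign=-1
Σ_t [1,1]: t=1:−1/7257600 = -1/7257600
(3j)²=11/455 [(7 1 6; -4 0 4)], sign=-1
⇒ 4πI² = 33/65
I = (+1)√(33/65/(4π)) = 0.20099968
No selection rule forces the value: the integral is nonzero (none).

0.201000 (none)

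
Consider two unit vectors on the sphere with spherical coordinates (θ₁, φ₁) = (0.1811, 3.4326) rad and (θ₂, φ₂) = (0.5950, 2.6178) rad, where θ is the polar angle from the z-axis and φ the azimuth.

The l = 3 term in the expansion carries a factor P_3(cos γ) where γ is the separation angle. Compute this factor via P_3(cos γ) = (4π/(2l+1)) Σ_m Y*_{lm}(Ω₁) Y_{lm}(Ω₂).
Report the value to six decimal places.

Summing Y*_{l m}(θ₁,φ₁)·Y_{l m}(θ₂,φ₂) over m ∈ [−3, 3]; prefactor 4π/(2·3+1) = 1.795196:
  m=-3: Y*=-0.00157 - 0.00187j  Y=0.00004 - 0.07347j  product -0.00014 + 0.00011j
  m=-2: Y*=0.02724 + 0.01793j  Y=0.13286 + 0.23033j  product -0.00051 + 0.00866j
  m=-1: Y*=-0.21400 - 0.06410j  Y=-0.38103 - 0.22009j  product 0.06743 + 0.07152j
  m=+0: Y*=0.67461 + 0.00000j  Y=0.13263 + 0.00000j  product 0.08947 + 0.00000j
  m=+1: Y*=0.21400 - 0.06410j  Y=0.38103 - 0.22009j  product 0.06743 - 0.07152j
  m=+2: Y*=0.02724 - 0.01793j  Y=0.13286 - 0.23033j  product -0.00051 - 0.00866j
  m=+3: Y*=0.00157 - 0.00187j  Y=-0.00004 - 0.07347j  product -0.00014 - 0.00011j
Total Σ_m = 0.22305 + 0.00000j. Multiply by 1.795196: 0.40041 + 0.00000j. P_3(cos γ) = 0.400412

0.400412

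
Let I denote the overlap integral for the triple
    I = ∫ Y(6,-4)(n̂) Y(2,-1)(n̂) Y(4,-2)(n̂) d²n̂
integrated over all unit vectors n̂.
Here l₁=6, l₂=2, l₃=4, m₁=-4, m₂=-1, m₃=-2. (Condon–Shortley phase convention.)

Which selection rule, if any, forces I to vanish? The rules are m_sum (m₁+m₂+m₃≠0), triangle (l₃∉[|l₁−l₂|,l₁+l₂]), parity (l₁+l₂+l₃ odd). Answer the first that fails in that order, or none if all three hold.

m_sum

azimuthal sum: -4 − 1 − 2 = -7  ✗
4 ≤ 4 ≤ 8 (triangle on l)
L = 6 + 2 + 4 = 12 (even)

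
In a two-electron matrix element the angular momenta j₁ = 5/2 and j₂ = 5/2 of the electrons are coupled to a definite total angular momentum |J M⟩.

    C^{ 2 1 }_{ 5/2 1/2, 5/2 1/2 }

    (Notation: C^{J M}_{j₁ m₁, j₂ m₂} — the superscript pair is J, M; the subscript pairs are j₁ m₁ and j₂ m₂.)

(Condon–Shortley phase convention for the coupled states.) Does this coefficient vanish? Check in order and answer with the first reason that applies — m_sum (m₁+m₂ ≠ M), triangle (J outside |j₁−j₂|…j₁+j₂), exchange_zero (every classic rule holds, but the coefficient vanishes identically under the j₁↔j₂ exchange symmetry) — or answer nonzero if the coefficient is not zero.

exchange_zero

m-sum: m₁+m₂ = 1/2+1/2 = 1, M = 1  ✓
triangle: |j₁−j₂| = 0 ≤ J = 2 ≤ j₁+j₂ = 5  ✓
exchange: j₁=j₂ and m₁=m₂, and (−1)^(j₁+j₂−J) = (−1)^3 = −1 forces ⟨j₁m₁;j₂m₂|JM⟩ = −⟨j₂m₂;j₁m₁|JM⟩ = −⟨j₁m₁;j₂m₂|JM⟩ ⇒ the coefficient vanishes identically
Racah sum check: Σ_k collapses to 0 ⇒ CG = 0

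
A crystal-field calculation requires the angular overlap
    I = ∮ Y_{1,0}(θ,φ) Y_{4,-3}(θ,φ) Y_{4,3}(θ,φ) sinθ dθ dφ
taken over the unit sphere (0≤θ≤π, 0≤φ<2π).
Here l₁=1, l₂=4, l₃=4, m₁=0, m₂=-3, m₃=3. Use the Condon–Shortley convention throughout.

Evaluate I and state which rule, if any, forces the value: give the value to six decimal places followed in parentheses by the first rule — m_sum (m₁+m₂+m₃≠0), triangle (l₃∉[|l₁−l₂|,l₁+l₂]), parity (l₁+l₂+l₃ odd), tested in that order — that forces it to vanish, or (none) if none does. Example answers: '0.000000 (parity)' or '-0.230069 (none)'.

0.000000 (parity)

l₁+l₂+l₃=9 is odd: 3j(l;000)=0 ⇒ I=0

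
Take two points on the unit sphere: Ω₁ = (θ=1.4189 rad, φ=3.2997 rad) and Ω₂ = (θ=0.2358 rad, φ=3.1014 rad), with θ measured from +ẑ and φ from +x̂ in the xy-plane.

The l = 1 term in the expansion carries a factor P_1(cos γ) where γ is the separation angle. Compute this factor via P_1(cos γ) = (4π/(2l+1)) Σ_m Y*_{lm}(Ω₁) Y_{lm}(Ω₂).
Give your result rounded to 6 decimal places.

0.373531

Expand P_1 via completeness: Σ_{m} conj(Y_{1,m}) at Ω₁ times Y_{1,m} at Ω₂ —
  term(m=-1) = (0.027025, 0.005430)   from Y*(Ω₁)=(-0.337256, -0.053772), Y(Ω₂)=(-0.080649, -0.003243)
  term(m=+0) = (0.035124, 0.000000)   from Y*(Ω₁)=(0.073932, -0.000000), Y(Ω₂)=(0.475082, 0.000000)
  term(m=+1) = (0.027025, -0.005430)   from Y*(Ω₁)=(0.337256, -0.053772), Y(Ω₂)=(0.080649, -0.003243)
Total Σ_m = (0.089174, 0.000000). Multiply by 4.188790: (0.373531, 0.000000). P_1(cos γ) = 0.373531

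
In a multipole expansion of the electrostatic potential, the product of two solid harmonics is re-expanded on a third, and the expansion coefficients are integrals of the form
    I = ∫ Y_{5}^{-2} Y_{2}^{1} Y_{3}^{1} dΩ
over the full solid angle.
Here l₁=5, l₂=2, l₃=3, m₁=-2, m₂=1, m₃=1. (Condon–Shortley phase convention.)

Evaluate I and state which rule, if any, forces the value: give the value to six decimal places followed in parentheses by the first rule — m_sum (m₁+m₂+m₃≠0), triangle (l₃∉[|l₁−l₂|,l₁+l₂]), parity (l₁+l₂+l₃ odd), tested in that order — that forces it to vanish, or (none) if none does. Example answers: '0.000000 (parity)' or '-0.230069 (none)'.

0.245532 (none)

Checks pass: Σm=0; 10 even; l₃=3∈[3,7].
(2·5+1)(2·2+1)(2·3+1) = 385
Δ: 4! 6! 0! / 11! → 1/2310
sum: t=2:+1/144 = 1/144
3j²(5 2 3; 0 0 0) = Δ·Π!·Σ² = 10/231  (sign -1)
sum: t=3:−1/288 = -1/288
3j²(5 2 3; -2 1 1) = Δ·Π!·Σ² = 1/22  (sign -1)
combine: 4πI² = 385·10/231·1/22 = 25/33
take √, sign +1: I = 0.24553200
No selection rule forces the value: the integral is nonzero (none).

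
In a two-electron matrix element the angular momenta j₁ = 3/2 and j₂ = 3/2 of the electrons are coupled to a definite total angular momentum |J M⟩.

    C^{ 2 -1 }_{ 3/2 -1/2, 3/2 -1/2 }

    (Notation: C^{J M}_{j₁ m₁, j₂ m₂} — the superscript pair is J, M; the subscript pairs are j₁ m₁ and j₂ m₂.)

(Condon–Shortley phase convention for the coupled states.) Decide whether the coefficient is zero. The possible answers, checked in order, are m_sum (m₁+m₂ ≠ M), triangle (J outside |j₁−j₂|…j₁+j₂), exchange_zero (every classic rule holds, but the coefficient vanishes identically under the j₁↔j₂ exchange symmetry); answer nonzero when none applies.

m-sum: m₁+m₂ = -1/2+(-1/2) = -1, M = -1  ✓
triangle: |j₁−j₂| = 0 ≤ J = 2 ≤ j₁+j₂ = 3  ✓
exchange: j₁=j₂ and m₁=m₂, and (−1)^(j₁+j₂−J) = (−1)^1 = −1 forces ⟨j₁m₁;j₂m₂|JM⟩ = −⟨j₂m₂;j₁m₁|JM⟩ = −⟨j₁m₁;j₂m₂|JM⟩ ⇒ the coefficient vanishes identically
Racah sum check: Σ_k collapses to 0 ⇒ CG = 0

exchange_zero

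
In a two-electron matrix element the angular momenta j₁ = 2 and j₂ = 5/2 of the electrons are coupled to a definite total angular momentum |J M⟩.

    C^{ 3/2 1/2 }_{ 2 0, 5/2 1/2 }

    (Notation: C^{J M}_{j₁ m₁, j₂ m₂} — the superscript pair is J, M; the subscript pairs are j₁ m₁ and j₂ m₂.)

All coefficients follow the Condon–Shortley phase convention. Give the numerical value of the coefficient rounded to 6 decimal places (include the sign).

√[4·3!1!2!/7! · 2!2!3!2!2!1!] = √(32/35)
  +(−1)^1/∏(1,2,1,2,0,0)! = -1/4  (running -1/4)
  +(−1)^2/∏(2,1,0,1,1,1)! = 1/2  (running 1/4)
⟨..|..⟩ = √(32/35)·(1/4) = +0.239046

+√(2/35) ≈ +0.239046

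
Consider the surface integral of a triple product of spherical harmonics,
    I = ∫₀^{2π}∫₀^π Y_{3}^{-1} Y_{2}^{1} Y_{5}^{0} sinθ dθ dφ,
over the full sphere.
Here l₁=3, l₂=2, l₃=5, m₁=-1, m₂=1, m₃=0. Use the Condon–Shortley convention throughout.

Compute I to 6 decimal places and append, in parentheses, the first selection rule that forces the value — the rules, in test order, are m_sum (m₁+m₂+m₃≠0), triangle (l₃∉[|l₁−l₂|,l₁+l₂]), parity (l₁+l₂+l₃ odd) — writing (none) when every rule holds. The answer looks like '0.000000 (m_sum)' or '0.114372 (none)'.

Rules hold: Σm=0, L=10 even, 1≤5≤5.
N = 7·5·11 = 385
Δ = 0!·6!·4!/11! = 1/2310
Racah Σ t=0..0: t=0:+1/144 = 1/144
⇒ 3j(3 2 5; 0 0 0)² = 10/231, sgn -1
Racah Σ t=0..0: t=0:+1/288 = 1/288
⇒ 3j(3 2 5; -1 1 0)² = 5/231, sgn -1
4πI² = N·(3j₀)²·(3jₘ)² = 250/693
I = +1·√(0.36075/4π) = 0.16943318
No selection rule forces the value: the integral is nonzero (none).

0.169433 (none)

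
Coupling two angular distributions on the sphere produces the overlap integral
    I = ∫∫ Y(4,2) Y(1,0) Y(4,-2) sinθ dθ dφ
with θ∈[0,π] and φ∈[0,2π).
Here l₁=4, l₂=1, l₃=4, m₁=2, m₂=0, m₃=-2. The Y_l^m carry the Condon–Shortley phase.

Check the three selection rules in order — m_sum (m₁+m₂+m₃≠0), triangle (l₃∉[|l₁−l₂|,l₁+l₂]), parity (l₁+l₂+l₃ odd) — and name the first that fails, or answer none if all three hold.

azimuthal sum: 2 + 0 − 2 = 0  ✓
3 ≤ 4 ≤ 5 (triangle on l)  ✓
L = 4 + 1 + 4 = 9 (odd)  ✗

parity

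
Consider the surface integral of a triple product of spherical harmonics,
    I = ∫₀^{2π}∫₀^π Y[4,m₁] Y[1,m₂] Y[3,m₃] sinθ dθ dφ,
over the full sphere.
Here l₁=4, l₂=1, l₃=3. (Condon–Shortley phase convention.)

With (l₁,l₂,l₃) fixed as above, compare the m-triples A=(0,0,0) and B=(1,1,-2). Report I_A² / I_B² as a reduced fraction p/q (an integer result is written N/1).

16/3

Same 4,1,3: normalisation and zero-m 3j drop out of the ratio.
A: Δ: 2! 6! 0! / 9! → 1/252; sum: t=1:−1/36 = -1/36; 3j²(4 1 3; 0 0 0) = Δ·Π!·Σ² = 4/63  (sign +1)
B: Δ: 2! 6! 0! / 9! → 1/252; sum: t=2:+1/240 = 1/240; 3j²(4 1 3; 1 1 -2) = Δ·Π!·Σ² = 1/84  (sign -1)
I_A²/I_B² = (4/63)/(1/84) = 16/3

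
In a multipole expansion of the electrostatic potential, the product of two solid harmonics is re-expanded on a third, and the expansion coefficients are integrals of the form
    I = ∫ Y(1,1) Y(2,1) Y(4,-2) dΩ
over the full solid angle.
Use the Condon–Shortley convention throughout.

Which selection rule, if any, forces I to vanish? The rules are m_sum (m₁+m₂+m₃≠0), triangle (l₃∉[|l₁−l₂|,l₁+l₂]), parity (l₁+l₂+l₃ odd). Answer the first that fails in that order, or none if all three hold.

triangle

azimuthal sum: 1 + 1 − 2 = 0  ✓
l₃ must lie in [1,3]; have l₃=4  ✗
L = 1 + 2 + 4 = 7 (odd)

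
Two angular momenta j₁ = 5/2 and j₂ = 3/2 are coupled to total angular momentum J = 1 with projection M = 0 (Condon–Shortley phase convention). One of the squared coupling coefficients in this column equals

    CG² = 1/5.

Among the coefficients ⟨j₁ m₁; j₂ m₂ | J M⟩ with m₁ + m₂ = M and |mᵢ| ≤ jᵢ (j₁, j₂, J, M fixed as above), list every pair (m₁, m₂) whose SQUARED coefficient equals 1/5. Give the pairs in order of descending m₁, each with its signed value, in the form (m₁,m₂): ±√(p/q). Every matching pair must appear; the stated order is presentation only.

(3/2,-3/2): +√(1/5); (-3/2,3/2): −√(1/5)

Admissible pairs with m₁+m₂ = M = 0: (-3/2,3/2), (-1/2,1/2), (1/2,-1/2), (3/2,-3/2)
  (m₁,m₂)=(3/2,-3/2): CG² = 1/5, CG = +√(1/5)   ← matches the target
  (m₁,m₂)=(1/2,-1/2): CG² = 3/10, CG = −√(3/10)
  (m₁,m₂)=(-1/2,1/2): CG² = 3/10, CG = +√(3/10)
  (m₁,m₂)=(-3/2,3/2): CG² = 1/5, CG = −√(1/5)   ← matches the target
Pairs with CG² = 1/5: (3/2,-3/2): +√(1/5); (-3/2,3/2): −√(1/5)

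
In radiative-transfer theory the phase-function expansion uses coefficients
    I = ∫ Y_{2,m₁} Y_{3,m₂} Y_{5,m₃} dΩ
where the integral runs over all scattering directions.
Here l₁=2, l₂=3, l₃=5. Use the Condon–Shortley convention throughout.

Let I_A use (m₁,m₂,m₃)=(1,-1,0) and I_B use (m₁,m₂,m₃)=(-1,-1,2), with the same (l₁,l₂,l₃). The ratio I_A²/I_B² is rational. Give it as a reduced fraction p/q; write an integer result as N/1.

10/21

Shared (l₁,l₂,l₃)=(2,3,5): N and (l;000)² cancel in I_A²/I_B².
A: Δ = 0!·4!·6!/11! = 1/2310; Racah Σ t=0..0: t=0:+1/288 = 1/288; ⇒ 3j(2 3 5; 1 -1 0)² = 5/231, sgn -1
B: Δ = 0!·4!·6!/11! = 1/2310; Racah Σ t=0..0: t=0:+1/288 = 1/288; ⇒ 3j(2 3 5; -1 -1 2)² = 1/22, sgn -1
I_A²/I_B² = (5/231)/(1/22) = 10/21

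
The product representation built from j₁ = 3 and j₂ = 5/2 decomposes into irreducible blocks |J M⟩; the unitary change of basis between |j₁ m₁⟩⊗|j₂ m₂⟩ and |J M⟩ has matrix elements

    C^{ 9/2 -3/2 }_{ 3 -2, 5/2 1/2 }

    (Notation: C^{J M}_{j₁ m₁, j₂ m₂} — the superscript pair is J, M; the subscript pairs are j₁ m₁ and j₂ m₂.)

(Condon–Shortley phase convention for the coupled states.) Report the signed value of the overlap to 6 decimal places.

triangle: 1!·5!·4!/11! = 2880/39916800
(j±m)!: 1!·5!·3!·2!·3!·6! = 6220800
prefactor² = (2J+1)·Δ·N² = 345600/77
  k=0: +1/(0!·1!·5!·3!·0!·1!) = 1/720
  k=1: −1/(1!·0!·4!·2!·1!·2!) = -1/96
Σ = -13/1440  ⇒  CG² = 345600/77·(-13/1440)² = 169/462
CG = −√(169/462) = -0.604815

−√(169/462) = -0.604815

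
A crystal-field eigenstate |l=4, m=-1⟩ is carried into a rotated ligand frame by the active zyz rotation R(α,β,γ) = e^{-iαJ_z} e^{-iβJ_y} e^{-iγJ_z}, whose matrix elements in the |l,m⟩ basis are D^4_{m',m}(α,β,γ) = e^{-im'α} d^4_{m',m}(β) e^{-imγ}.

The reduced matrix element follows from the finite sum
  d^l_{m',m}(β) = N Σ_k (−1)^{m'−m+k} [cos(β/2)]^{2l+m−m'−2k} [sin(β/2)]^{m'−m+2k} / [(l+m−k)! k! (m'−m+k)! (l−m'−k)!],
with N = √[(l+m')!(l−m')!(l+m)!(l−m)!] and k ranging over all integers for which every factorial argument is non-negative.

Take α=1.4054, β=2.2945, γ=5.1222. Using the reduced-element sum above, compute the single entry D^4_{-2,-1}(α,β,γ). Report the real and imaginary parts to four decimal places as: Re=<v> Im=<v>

D^4_{-2,-1}(1.4054,2.2945,5.1222) = e^{-i·-2·1.4054}·d^4_{-2,-1}(2.2945)·e^{-i·-1·5.1222}. Compute d first:
With c≡cos(β/2)=0.410996 and s≡sin(β/2)=0.911637, N=[2·720·6·120]^{1/2}=1018.233765
k∈{1,2,3} keeps every argument non-negative
  k=1: (−1)^0·1018.2338/(240)·0.4110^7·0.9116^1 = +0.007662
  k=2: (−1)^1·1018.2338/(48)·0.4110^5·0.9116^3 = -0.188478
  k=3: (−1)^2·1018.2338/(72)·0.4110^3·0.9116^5 = +0.618213
d^4_{-2,-1}(2.2945) = +0.007662 -0.188478 +0.618213 = +0.437396
Phases: e^{-i·(-2)·1.4054}=-0.945785+0.324793i, e^{-i·(-1)·5.1222}=+0.398436-0.917196i ⇒ D=-0.034526+0.436032i

Re=-0.0345 Im=0.4360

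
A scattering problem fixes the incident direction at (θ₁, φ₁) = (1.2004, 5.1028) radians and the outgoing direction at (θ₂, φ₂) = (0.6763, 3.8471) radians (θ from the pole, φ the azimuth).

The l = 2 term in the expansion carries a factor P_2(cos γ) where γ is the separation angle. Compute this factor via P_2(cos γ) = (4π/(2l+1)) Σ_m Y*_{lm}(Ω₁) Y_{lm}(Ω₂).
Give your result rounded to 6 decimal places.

-0.178266

Summing Y*_{l m}(θ₁,φ₁)·Y_{l m}(θ₂,φ₂) over m ∈ [−2, 2]; prefactor 4π/(2·2+1) = 2.513274:
  m=-2: (-0.238431, -0.236259) × (0.024077, -0.149401) = (-0.041038, 0.029934)  (running Σ = (-0.041038, 0.029934))
  m=-1: (0.099209, -0.241070) × (-0.287091, 0.244529) = (0.030467, 0.093469)  (running Σ = (-0.010571, 0.123402))
  m=0: (-0.191411, -0.000000) × (0.260105, 0.000000) = (-0.049787, -0.000000)  (running Σ = (-0.060358, 0.123402))
  m=1: (-0.099209, -0.241070) × (0.287091, 0.244529) = (0.030467, -0.093469)  (running Σ = (-0.029892, 0.029934))
  m=2: (-0.238431, 0.236259) × (0.024077, 0.149401) = (-0.041038, -0.029934)  (running Σ = (-0.070930, 0.000000))
Total Σ_m = (-0.070930, 0.000000). Multiply by 2.513274: (-0.178266, 0.000000). P_2(cos γ) = -0.178266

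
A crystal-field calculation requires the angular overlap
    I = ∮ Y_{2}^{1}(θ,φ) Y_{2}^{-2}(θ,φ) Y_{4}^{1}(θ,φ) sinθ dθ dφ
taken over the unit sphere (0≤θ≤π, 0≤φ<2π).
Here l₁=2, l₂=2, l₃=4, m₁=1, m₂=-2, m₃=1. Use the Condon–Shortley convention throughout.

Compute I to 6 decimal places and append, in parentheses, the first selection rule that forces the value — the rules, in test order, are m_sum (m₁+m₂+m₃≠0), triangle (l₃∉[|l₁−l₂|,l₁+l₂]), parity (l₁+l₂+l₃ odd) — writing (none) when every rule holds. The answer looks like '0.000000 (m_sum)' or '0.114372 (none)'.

Checks pass: Σm=0; 8 even; l₃=4∈[0,4].
(2·2+1)(2·2+1)(2·4+1) = 225
Δ: 0! 4! 4! / 9! → 1/630
sum: t=0:+1/16 = 1/16
3j²(2 2 4; 0 0 0) = Δ·Π!·Σ² = 2/35  (sign +1)
sum: t=0:+1/144 = 1/144
3j²(2 2 4; 1 -2 1) = Δ·Π!·Σ² = 1/126  (sign -1)
combine: 4πI² = 225·2/35·1/126 = 5/49
take √, sign -1: I = -0.09011188
No selection rule forces the value: the integral is nonzero (none).

-0.090112 (none)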